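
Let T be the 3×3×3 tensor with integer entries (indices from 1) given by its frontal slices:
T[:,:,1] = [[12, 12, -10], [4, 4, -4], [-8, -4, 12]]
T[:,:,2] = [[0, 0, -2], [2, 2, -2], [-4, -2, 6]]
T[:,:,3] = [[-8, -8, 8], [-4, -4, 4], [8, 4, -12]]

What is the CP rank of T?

Lower bound: the mode-2 unfolding of T (rows indexed by j, columns by (i,k) = (1,1), (1,2), (1,3), (2,1), (2,2), (2,3), (3,1), (3,2), (3,3)) is [[12, 0, -8, 4, 2, -4, -8, -4, 8], [12, 0, -8, 4, 2, -4, -4, -2, 4], [-10, -2, 8, -4, -2, 4, 12, 6, -12]].
There the 3×3 minor on rows j ∈ {1, 2, 3}, columns (i,k) ∈ {(1,1), (1,2), (3,1)} is det [[12, 0, -8], [12, 0, -4], [-10, -2, 12]] = 96 ≠ 0, so this unfolding has rank ≥ 3; CP rank is at least every unfolding rank, so rank(T) ≥ 3. (This is only a lower bound: in general the CP rank may exceed every unfolding rank, so we still need to exhibit 3 rank-1 terms summing to T.)
Upper bound: T is a sum of 3 rank-1 terms, T = [0, 0, 1] (x) [1, 0, -2] (x) [-4, -2, 4] + [1, 0, 0] (x) [2, 2, -1] (x) [2, -2, 0] + [2, 1, -1] (x) [1, 1, -1] (x) [4, 2, -4] (one valid choice — decompositions are not unique — normalised so each a, b is primitive with positive first nonzero entry; check it by expanding all entries), so rank(T) ≤ 3.
These bounds meet, so rank(T) = 3.
Check entry T[2,3,3] = 4: (0)·(-2)·(4) + (0)·(-1)·(0) + (1)·(-1)·(-4) = 4.

3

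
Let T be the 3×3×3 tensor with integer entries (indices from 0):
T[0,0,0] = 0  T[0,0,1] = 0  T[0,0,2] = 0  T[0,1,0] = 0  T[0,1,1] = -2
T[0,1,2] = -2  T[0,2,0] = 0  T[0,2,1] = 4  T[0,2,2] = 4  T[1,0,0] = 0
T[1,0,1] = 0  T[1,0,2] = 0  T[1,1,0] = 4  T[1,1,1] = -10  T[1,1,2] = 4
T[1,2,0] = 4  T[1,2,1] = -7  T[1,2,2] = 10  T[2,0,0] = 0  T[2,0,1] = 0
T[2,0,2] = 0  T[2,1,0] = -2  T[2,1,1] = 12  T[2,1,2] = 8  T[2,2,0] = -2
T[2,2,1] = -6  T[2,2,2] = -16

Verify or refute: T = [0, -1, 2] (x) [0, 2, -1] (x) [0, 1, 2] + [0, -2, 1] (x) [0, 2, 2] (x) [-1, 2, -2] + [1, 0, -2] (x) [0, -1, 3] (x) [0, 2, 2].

Reconstruct entry (0,2,1) from the claimed factors: Σₗ aₗ[0]bₗ[2]cₗ[1] = (0)·(-1)·(1) + (0)·(2)·(2) + (1)·(3)·(2) = 6, but T[0,2,1] = 4. The claim is false.

No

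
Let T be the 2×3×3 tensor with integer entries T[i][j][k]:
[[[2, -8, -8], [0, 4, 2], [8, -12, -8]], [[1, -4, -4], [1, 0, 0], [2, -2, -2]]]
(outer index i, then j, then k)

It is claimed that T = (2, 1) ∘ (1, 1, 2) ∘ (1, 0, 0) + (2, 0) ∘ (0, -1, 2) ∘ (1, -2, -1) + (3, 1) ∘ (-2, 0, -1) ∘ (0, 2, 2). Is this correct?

Reconstruct entry (0,0,1) from the claimed factors: Σₗ aₗ[0]bₗ[0]cₗ[1] = (2)·(1)·(0) + (2)·(0)·(-2) + (3)·(-2)·(2) = -12, but T[0,0,1] = -8. The claim is false.

No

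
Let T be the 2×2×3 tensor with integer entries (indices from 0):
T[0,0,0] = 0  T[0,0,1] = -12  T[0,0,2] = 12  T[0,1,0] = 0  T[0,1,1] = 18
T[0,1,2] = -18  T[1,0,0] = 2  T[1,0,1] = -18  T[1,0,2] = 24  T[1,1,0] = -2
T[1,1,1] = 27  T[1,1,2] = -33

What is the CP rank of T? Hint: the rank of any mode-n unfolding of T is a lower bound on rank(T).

2

Lower bound: in the mode-1 unfolding of T (rows indexed by i, columns by (j,k)) the 2×2 minor on rows i ∈ {0, 1}, columns (j,k) ∈ {(0,0), (0,1)} is det [[0, -12], [2, -18]] = 24 ≠ 0, so that unfolding has rank ≥ 2 and hence rank(T) ≥ 2 (CP rank is at least every unfolding rank, though it can be larger).
Upper bound: with S_k = T[:,:,k], the two rank-1 terms a₁b₁ᵀ, a₂b₂ᵀ are the rank-1 members of the pencil x·S₀ + y·S₁.
det(x·S₀ + y·S₁) is −12·xy = (-12)·(y)(x), vanishing at (x:y) = (1:0) and (0:1).
M₁ = S₀ = [[0, 0], [2, -2]] = 2·[0, 1][1, -1]ᵀ and M₂ = S₁ = [[-12, 18], [-18, 27]] = (-3)·[2, 3][2, -3]ᵀ, so take a₁ = [0, 1], b₁ = [1, -1], a₂ = [2, 3], b₂ = [2, -3].
Each slice is an integer combination of E₁ = a₁b₁ᵀ and E₂ = a₂b₂ᵀ: S₀ = 2·E₁, S₁ = −3·E₂, S₂ = 6·E₁ + 3·E₂; reading off coefficients, c₁ = [2, 0, 6] and c₂ = [0, -3, 3].
Hence T = [0, 1] ⊗ [1, -1] ⊗ [2, 0, 6] + [2, 3] ⊗ [2, -3] ⊗ [0, -3, 3], so rank(T) ≤ 2.
These bounds meet, so rank(T) = 2.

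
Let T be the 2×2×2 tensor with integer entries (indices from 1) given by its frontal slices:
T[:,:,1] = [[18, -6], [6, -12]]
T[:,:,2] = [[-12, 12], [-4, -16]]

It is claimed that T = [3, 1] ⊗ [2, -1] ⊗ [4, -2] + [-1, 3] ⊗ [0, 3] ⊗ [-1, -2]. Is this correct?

Reconstruct entry (1,1,1) from the claimed factors: Σₗ aₗ[1]bₗ[1]cₗ[1] = (3)·(2)·(4) + (-1)·(0)·(-1) = 24, but T[1,1,1] = 18. The claim is false.

No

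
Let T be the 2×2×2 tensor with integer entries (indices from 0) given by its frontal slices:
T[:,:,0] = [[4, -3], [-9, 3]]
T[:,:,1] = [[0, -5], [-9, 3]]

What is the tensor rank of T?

Lower bound: in the mode-1 unfolding of T (rows indexed by i, columns by (j,k)) the 2×2 minor on rows i ∈ {0, 1}, columns (j,k) ∈ {(0,0), (0,1)} is det [[4, 0], [-9, -9]] = -36 ≠ 0, so that unfolding has rank ≥ 2 and hence rank(T) ≥ 2 (CP rank is at least every unfolding rank, though it can be larger).
Upper bound: with S_k = T[:,:,k], the two rank-1 terms a₁b₁ᵀ, a₂b₂ᵀ are the rank-1 members of the pencil x·S₀ + y·S₁.
det(x·S₀ + y·S₁) is −15·x² − 60·xy − 45·y² = (-15)·(x + 3·y)(x + y), vanishing at (x:y) = (3:-1) and (1:-1).
M₁ = 3·S₀ − S₁ = [[12, -4], [-18, 6]] = 2·[2, -3][3, -1]ᵀ and M₂ = S₀ − S₁ = [[4, 2], [0, 0]] = 2·[1, 0][2, 1]ᵀ, so take a₁ = [2, -3], b₁ = [3, -1], a₂ = [1, 0], b₂ = [2, 1].
Each slice is an integer combination of E₁ = a₁b₁ᵀ and E₂ = a₂b₂ᵀ: S₀ = E₁ − E₂, S₁ = E₁ − 3·E₂; reading off coefficients, c₁ = [1, 1] and c₂ = [-1, -3].
Hence T = [2, -3] ⊗ [3, -1] ⊗ [1, 1] + [1, 0] ⊗ [2, 1] ⊗ [-1, -3], so rank(T) ≤ 2.
These bounds meet, so rank(T) = 2.

2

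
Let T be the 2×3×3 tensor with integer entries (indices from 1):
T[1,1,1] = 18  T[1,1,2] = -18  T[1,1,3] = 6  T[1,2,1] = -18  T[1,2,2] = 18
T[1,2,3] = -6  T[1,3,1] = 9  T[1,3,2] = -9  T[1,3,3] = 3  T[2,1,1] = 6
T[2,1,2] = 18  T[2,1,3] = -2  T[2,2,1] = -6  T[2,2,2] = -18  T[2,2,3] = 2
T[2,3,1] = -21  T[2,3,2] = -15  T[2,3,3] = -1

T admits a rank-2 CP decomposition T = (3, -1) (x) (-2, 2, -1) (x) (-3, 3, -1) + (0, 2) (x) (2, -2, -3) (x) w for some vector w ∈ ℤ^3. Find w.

w = (3, 3, 0)

Subtract the known terms from T to get the rank-1 residual R = (0, 2) (x) (2, -2, -3) (x) w, so R[i,j,k] = a[i]·b[j]·w[k]. Pick indices with nonzero a[2]·b[1] = (2)·(2) = 4. Only the fibre through (2,1,·) is needed: R[2,1,:] = T[2,1,:] − Σₗ aₗ[2]bₗ[1]cₗ = [6, 18, -2] − (-1)·(-2)·(-3, 3, -1) = [12, 12, 0]. Then w[k] = R[2,1,k] / 4 for each k, giving w = [12, 12, 0] / 4 = (3, 3, 0).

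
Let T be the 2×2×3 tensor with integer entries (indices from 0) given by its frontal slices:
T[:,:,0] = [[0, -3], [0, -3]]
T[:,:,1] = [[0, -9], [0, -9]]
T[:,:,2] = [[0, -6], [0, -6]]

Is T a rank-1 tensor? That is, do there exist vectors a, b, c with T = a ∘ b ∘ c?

Yes

If T = a ∘ b ∘ c then every fibre of T is a multiple of the corresponding factor, so read the factors off the fibres through the nonzero entry T[0,1,0] = -3.
The mode-1 fibre T[:,1,0] = [-3, -3] gives a = [1, 1] (primitive direction); the mode-2 fibre T[0,:,0] = [0, -3] gives b = [0, 1]; then c[k] = T[0,1,k] / (a[0]·b[1]) = [-3, -9, -6] / 1 = [-3, -9, -6].
Expanding [1, 1] ∘ [0, 1] ∘ [-3, -9, -6] reproduces all 12 entries of T, so T = [1, 1] ∘ [0, 1] ∘ [-3, -9, -6] and rank(T) ≤ 1.
Equivalently every frontal slice T[:,:,k] is c[k] times the rank-1 matrix [1, 1] ∘ [0, 1]. So T has rank 1 (it is nonzero).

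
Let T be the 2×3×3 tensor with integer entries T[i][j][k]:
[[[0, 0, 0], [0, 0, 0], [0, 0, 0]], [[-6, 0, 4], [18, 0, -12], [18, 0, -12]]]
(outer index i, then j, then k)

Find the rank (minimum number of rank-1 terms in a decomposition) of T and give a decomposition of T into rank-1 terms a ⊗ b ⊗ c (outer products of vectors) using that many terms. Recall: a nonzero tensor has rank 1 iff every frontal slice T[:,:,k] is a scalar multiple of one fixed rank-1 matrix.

rank(T) = 1

Lower bound: T ≠ 0 (e.g. T[1,0,0] = -6), so rank(T) ≥ 1.
Upper bound: if T = a ⊗ b ⊗ c then every fibre of T is a multiple of the corresponding factor, so read the factors off the fibres through the nonzero entry T[1,0,0] = -6.
The mode-1 fibre T[:,0,0] = [0, -6] gives a = [0, 1] (primitive direction); the mode-2 fibre T[1,:,0] = [-6, 18, 18] gives b = [1, -3, -3]; then c[k] = T[1,0,k] / (a[1]·b[0]) = [-6, 0, 4] / 1 = [-6, 0, 4].
Expanding [0, 1] ⊗ [1, -3, -3] ⊗ [-6, 0, 4] reproduces all 18 entries of T, so T = [0, 1] ⊗ [1, -3, -3] ⊗ [-6, 0, 4] and rank(T) ≤ 1.
These bounds meet, so rank(T) = 1.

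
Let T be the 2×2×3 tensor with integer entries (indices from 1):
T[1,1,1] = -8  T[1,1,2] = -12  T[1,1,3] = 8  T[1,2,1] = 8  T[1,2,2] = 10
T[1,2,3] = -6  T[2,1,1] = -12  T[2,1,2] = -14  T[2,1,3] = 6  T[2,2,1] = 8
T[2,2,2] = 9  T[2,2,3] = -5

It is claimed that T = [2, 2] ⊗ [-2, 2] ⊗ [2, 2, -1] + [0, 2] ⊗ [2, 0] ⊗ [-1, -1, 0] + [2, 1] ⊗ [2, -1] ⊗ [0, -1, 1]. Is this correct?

Yes

Reconstruct entrywise from the claimed factors. For example, T[1,1,1] = -8 and Σₗ aₗ[1]bₗ[1]cₗ[1] = (2)·(-2)·(2) + (0)·(2)·(-1) + (2)·(2)·(0) = -8; checking all 12 entries, every one matches. The claim holds.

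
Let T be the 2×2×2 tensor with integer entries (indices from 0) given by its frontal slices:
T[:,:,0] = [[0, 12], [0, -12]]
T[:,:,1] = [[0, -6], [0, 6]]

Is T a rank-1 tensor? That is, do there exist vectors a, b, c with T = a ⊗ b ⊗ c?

If T = a ⊗ b ⊗ c then every fibre of T is a multiple of the corresponding factor, so read the factors off the fibres through the nonzero entry T[0,1,0] = 12.
The mode-1 fibre T[:,1,0] = [12, -12] gives a = (1, -1) (primitive direction); the mode-2 fibre T[0,:,0] = [0, 12] gives b = (0, 1); then c[k] = T[0,1,k] / (a[0]·b[1]) = [12, -6] / 1 = (12, -6).
Expanding (1, -1) ⊗ (0, 1) ⊗ (12, -6) reproduces all 8 entries of T, so T = (1, -1) ⊗ (0, 1) ⊗ (12, -6) and rank(T) ≤ 1.
Equivalently every frontal slice T[:,:,k] is c[k] times the rank-1 matrix (1, -1) ⊗ (0, 1). So T has rank 1 (it is nonzero).

Yes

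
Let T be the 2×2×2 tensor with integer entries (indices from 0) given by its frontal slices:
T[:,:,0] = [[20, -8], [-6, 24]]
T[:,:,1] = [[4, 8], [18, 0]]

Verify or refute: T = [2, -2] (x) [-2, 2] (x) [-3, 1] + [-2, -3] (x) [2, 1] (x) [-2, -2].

No

Reconstruct entry (1,0,0) from the claimed factors: Σₗ aₗ[1]bₗ[0]cₗ[0] = (-2)·(-2)·(-3) + (-3)·(2)·(-2) = 0, but T[1,0,0] = -6. The claim is false.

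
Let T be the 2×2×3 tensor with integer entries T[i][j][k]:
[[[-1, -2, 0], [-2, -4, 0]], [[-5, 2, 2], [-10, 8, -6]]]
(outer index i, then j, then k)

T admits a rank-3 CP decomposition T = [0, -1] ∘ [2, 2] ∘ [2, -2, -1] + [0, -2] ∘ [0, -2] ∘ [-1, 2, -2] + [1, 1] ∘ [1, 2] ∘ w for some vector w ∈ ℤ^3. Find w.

Subtract the known terms from T to get the rank-1 residual R = [1, 1] ∘ [1, 2] ∘ w, so R[i,j,k] = a[i]·b[j]·w[k]. Pick indices with nonzero a[0]·b[0] = (1)·(1) = 1. Only the fibre through (0,0,·) is needed: R[0,0,:] = T[0,0,:] − Σₗ aₗ[0]bₗ[0]cₗ = [-1, -2, 0] − (0)·(2)·[2, -2, -1] − (0)·(0)·[-1, 2, -2] = [-1, -2, 0]. Then w[k] = R[0,0,k] / 1 for each k, giving w = [-1, -2, 0] / 1 = [-1, -2, 0].

w = [-1, -2, 0]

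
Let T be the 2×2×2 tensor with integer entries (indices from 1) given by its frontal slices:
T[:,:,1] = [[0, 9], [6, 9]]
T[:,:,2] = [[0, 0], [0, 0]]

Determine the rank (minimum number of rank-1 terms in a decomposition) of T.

Lower bound: the mode-1 unfolding of T (rows indexed by i, columns by (j,k) = (1,1), (1,2), (2,1), (2,2)) is [[0, 0, 9, 0], [6, 0, 9, 0]].
There the 2×2 minor on rows i ∈ {1, 2}, columns (j,k) ∈ {(1,1), (2,1)} is det [[0, 9], [6, 9]] = -54 ≠ 0, so this unfolding has rank ≥ 2; CP rank is at least every unfolding rank, so rank(T) ≥ 2. (Flattening ranks never certify an upper bound on CP rank; for that we must actually write T with 2 rank-1 terms.)
Upper bound — finding two terms. Every mode-3 slice of T is a multiple of one matrix: T[:,:,k] = c[k]·M with c = [1, 0] and M = [[0, 9], [6, 9]] (rows indexed by i, columns by j). So it suffices to write M as a sum of two rank-1 matrices.
Splitting M by its rows (i = 1, 2), M = [1, 0][0, 9]ᵀ + [0, 1][6, 9]ᵀ.
Hence T = [1, 0] ⊗ [0, 9] ⊗ [1, 0] + [0, 1] ⊗ [6, 9] ⊗ [1, 0], so rank(T) ≤ 2.
These bounds meet, so rank(T) = 2.
Check entry T[2,1,1] = 6: (0)·(0)·(1) + (1)·(6)·(1) = 6.

2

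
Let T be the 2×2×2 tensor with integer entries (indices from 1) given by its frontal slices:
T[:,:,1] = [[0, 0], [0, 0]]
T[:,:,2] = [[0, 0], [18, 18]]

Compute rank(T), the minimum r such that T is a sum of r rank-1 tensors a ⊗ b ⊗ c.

Lower bound: T ≠ 0 (e.g. T[2,1,2] = 18), so rank(T) ≥ 1.
Upper bound: if T = a ⊗ b ⊗ c then every fibre of T is a multiple of the corresponding factor, so read the factors off the fibres through the nonzero entry T[2,1,2] = 18.
The mode-1 fibre T[:,1,2] = [0, 18] gives a = [0, 1] (primitive direction); the mode-2 fibre T[2,:,2] = [18, 18] gives b = [1, 1]; then c[k] = T[2,1,k] / (a[2]·b[1]) = [0, 18] / 1 = [0, 18].
Expanding [0, 1] ⊗ [1, 1] ⊗ [0, 18] reproduces all 8 entries of T, so T = [0, 1] ⊗ [1, 1] ⊗ [0, 18] and rank(T) ≤ 1.
These bounds meet, so rank(T) = 1.

1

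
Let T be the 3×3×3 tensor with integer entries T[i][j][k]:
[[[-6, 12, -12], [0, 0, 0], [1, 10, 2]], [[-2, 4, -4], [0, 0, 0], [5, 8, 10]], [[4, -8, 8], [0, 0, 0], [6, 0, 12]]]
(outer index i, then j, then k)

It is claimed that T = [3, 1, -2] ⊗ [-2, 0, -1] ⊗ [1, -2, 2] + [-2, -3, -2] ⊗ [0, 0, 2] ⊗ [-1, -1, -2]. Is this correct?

Yes

Reconstruct entrywise from the claimed factors. For example, T[0,0,1] = 12 and Σₗ aₗ[0]bₗ[0]cₗ[1] = (3)·(-2)·(-2) + (-2)·(0)·(-1) = 12; checking all 27 entries, every one matches. The claim holds.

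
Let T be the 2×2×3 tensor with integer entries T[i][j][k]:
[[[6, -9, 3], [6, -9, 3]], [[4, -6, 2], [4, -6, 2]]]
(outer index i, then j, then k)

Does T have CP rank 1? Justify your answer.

If T = a ∘ b ∘ c then every fibre of T is a multiple of the corresponding factor, so read the factors off the fibres through the nonzero entry T[0,0,0] = 6.
The mode-1 fibre T[:,0,0] = [6, 4] gives a = [3, 2] (primitive direction); the mode-2 fibre T[0,:,0] = [6, 6] gives b = [1, 1]; then c[k] = T[0,0,k] / (a[0]·b[0]) = [6, -9, 3] / 3 = [2, -3, 1].
Expanding [3, 2] ∘ [1, 1] ∘ [2, -3, 1] reproduces all 12 entries of T, so T = [3, 2] ∘ [1, 1] ∘ [2, -3, 1] and rank(T) ≤ 1.
Equivalently every frontal slice T[:,:,k] is c[k] times the rank-1 matrix [3, 2] ∘ [1, 1]. So T has rank 1 (it is nonzero).

Yes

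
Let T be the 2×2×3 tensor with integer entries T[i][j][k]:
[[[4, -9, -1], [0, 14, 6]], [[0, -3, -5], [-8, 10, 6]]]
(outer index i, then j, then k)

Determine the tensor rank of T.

3

Lower bound: the mode-3 unfolding of T (rows indexed by k, columns by (i,j) = (0,0), (0,1), (1,0), (1,1)) is [[4, 0, 0, -8], [-9, 14, -3, 10], [-1, 6, -5, 6]].
There the 3×3 minor on rows k ∈ {0, 1, 2}, columns (i,j) ∈ {(0,0), (0,1), (1,0)} is det [[4, 0, 0], [-9, 14, -3], [-1, 6, -5]] = -208 ≠ 0, so this unfolding has rank ≥ 3; CP rank is at least every unfolding rank, so rank(T) ≥ 3. (Unfolding ranks only ever bound the CP rank from below — rank(T) can be strictly larger than all of them — so the matching upper bound has to come from an explicit 3-term decomposition.)
Upper bound: T is a sum of 3 rank-1 terms, T = [1, -1] ∘ [1, 2] ∘ [2, -1, 1] + [1, 0] ∘ [1, -2] ∘ [0, -4, 2] + [1, 1] ∘ [1, -2] ∘ [2, -4, -4] (one valid choice — decompositions are not unique — normalised so each a, b is primitive with positive first nonzero entry; check it by expanding all entries), so rank(T) ≤ 3.
These bounds meet, so rank(T) = 3.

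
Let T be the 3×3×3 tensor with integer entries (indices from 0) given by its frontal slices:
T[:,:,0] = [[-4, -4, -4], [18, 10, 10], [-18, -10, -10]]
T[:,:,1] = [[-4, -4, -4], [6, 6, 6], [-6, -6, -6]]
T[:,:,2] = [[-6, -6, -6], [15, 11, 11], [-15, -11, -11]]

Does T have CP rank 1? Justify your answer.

No

The mode-3 unfolding of T (rows indexed by k, columns by (i,j) = (0,0), (0,1), (0,2), (1,0), (1,1), (1,2), (2,0), (2,1), (2,2)) is [[-4, -4, -4, 18, 10, 10, -18, -10, -10], [-4, -4, -4, 6, 6, 6, -6, -6, -6], [-6, -6, -6, 15, 11, 11, -15, -11, -11]].
There the 2×2 minor on rows k ∈ {0, 1}, columns (i,j) ∈ {(0,0), (1,0)} is det [[-4, 18], [-4, 6]] = 48 ≠ 0, so this unfolding has rank ≥ 2; CP rank is at least every unfolding rank, so rank(T) ≥ 2.
In particular rank(T) ≥ 2 > 1, so T is not rank-1.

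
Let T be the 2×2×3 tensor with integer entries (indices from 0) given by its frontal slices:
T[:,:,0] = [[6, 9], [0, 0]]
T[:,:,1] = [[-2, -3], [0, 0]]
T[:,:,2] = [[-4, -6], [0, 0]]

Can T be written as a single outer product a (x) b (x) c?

The mode-1 fibre T[:,0,0] = [6, 0] gives a = [1, 0] (primitive direction); the mode-2 fibre T[0,:,0] = [6, 9] gives b = [2, 3]; then c[k] = T[0,0,k] / (a[0]·b[0]) = [6, -2, -4] / 2 = [3, -1, -2].
Expanding [1, 0] (x) [2, 3] (x) [3, -1, -2] reproduces all 12 entries of T, so T = [1, 0] (x) [2, 3] (x) [3, -1, -2] and rank(T) ≤ 1.
Equivalently every frontal slice T[:,:,k] is c[k] times the rank-1 matrix [1, 0] (x) [2, 3]. So T has rank 1 (it is nonzero).

Yes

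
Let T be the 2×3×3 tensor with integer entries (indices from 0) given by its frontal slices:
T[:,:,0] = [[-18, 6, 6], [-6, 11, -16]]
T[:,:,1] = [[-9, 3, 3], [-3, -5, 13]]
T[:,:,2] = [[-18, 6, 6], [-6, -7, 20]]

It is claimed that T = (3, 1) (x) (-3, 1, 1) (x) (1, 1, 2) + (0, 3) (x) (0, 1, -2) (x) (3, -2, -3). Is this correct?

Reconstruct entry (0,0,0) from the claimed factors: Σₗ aₗ[0]bₗ[0]cₗ[0] = (3)·(-3)·(1) + (0)·(0)·(3) = -9, but T[0,0,0] = -18. The claim is false.

No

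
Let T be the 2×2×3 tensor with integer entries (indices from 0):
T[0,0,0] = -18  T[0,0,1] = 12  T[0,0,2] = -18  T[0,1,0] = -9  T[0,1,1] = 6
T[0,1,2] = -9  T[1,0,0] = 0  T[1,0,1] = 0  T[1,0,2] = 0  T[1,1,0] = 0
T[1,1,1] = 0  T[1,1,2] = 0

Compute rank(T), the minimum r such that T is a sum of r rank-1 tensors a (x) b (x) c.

1

Lower bound: T ≠ 0 (e.g. T[0,0,0] = -18), so rank(T) ≥ 1.
Upper bound: if T = a (x) b (x) c then every fibre of T is a multiple of the corresponding factor, so read the factors off the fibres through the nonzero entry T[0,0,0] = -18.
The mode-1 fibre T[:,0,0] = [-18, 0] gives a = [1, 0] (primitive direction); the mode-2 fibre T[0,:,0] = [-18, -9] gives b = [2, 1]; then c[k] = T[0,0,k] / (a[0]·b[0]) = [-18, 12, -18] / 2 = [-9, 6, -9].
Expanding [1, 0] (x) [2, 1] (x) [-9, 6, -9] reproduces all 12 entries of T, so T = [1, 0] (x) [2, 1] (x) [-9, 6, -9] and rank(T) ≤ 1.
These bounds meet, so rank(T) = 1.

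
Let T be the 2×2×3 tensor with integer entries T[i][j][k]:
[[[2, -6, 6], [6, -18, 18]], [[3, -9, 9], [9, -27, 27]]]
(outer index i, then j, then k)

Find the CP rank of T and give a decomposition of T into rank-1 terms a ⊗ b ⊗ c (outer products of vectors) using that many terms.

Lower bound: T ≠ 0 (e.g. T[0,0,0] = 2), so rank(T) ≥ 1.
Upper bound: if T = a ⊗ b ⊗ c then every fibre of T is a multiple of the corresponding factor, so read the factors off the fibres through the nonzero entry T[0,0,0] = 2.
The mode-1 fibre T[:,0,0] = [2, 3] gives a = [2, 3] (primitive direction); the mode-2 fibre T[0,:,0] = [2, 6] gives b = [1, 3]; then c[k] = T[0,0,k] / (a[0]·b[0]) = [2, -6, 6] / 2 = [1, -3, 3].
Expanding [2, 3] ⊗ [1, 3] ⊗ [1, -3, 3] reproduces all 12 entries of T, so T = [2, 3] ⊗ [1, 3] ⊗ [1, -3, 3] and rank(T) ≤ 1.
These bounds meet, so rank(T) = 1.

rank(T) = 1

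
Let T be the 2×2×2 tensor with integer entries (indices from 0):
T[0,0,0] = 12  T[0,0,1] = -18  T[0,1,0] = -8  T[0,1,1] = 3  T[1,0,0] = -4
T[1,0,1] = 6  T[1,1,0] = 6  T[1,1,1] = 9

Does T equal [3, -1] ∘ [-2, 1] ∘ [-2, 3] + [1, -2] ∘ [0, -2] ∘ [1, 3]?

Reconstruct entrywise from the claimed factors. For example, T[0,0,1] = -18 and Σₗ aₗ[0]bₗ[0]cₗ[1] = (3)·(-2)·(3) + (1)·(0)·(3) = -18; checking all 8 entries, every one matches. The claim holds.

Yes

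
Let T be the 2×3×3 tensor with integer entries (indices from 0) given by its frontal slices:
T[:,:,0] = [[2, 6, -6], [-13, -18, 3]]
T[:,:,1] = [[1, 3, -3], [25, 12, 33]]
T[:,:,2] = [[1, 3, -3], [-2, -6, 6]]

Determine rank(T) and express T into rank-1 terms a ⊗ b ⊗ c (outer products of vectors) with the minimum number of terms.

rank(T) = 2

Lower bound: the mode-3 unfolding of T (rows indexed by k, columns by (i,j) = (0,0), (0,1), (0,2), (1,0), (1,1), (1,2)) is [[2, 6, -6, -13, -18, 3], [1, 3, -3, 25, 12, 33], [1, 3, -3, -2, -6, 6]].
There the 2×2 minor on rows k ∈ {0, 1}, columns (i,j) ∈ {(0,0), (1,0)} is det [[2, -13], [1, 25]] = 63 ≠ 0, so this unfolding has rank ≥ 2; CP rank is at least every unfolding rank, so rank(T) ≥ 2. (Unfolding ranks only ever bound the CP rank from below — rank(T) can be strictly larger than all of them — so the matching upper bound has to come from an explicit 2-term decomposition.)
Upper bound — finding two terms. Write S_k = T[:,:,k] for the frontal slices: S₀ = [[2, 6, -6], [-13, -18, 3]], S₁ = [[1, 3, -3], [25, 12, 33]], S₂ = [[1, 3, -3], [-2, -6, 6]].
If T = a₁ ⊗ b₁ ⊗ c₁ + a₂ ⊗ b₂ ⊗ c₂ then each S_k = c₁[k]·a₁b₁ᵀ + c₂[k]·a₂b₂ᵀ. S₀ and S₁ are linearly independent, so a₁b₁ᵀ and a₂b₂ᵀ must span the same plane of matrices: they are the rank-1 matrices of the form x·S₀ + y·S₁.
The 2×2 minor of x·S₀ + y·S₁ on rows {0,1}, columns {0,1} is 42·x² − 105·xy − 63·y² = 21·(x − 3·y)(2·x + y), vanishing at (x:y) = (3:1) and (1:-2).
M₁ = 3·S₀ + S₁ = [[7, 21, -21], [-14, -42, 42]] = 7·[1, -2][1, 3, -3]ᵀ and M₂ = S₀ − 2·S₁ = [[0, 0, 0], [-63, -42, -63]] = (-21)·[0, 1][3, 2, 3]ᵀ, so take a₁ = [1, -2], b₁ = [1, 3, -3], a₂ = [0, 1], b₂ = [3, 2, 3].
Each slice is an integer combination of E₁ = a₁b₁ᵀ and E₂ = a₂b₂ᵀ: S₀ = 2·E₁ − 3·E₂, S₁ = E₁ + 9·E₂, S₂ = E₁; reading off coefficients, c₁ = [2, 1, 1] and c₂ = [-3, 9, 0].
Hence T = [1, -2] ⊗ [1, 3, -3] ⊗ [2, 1, 1] + [0, 1] ⊗ [3, 2, 3] ⊗ [-3, 9, 0], so rank(T) ≤ 2.
These bounds meet, so rank(T) = 2.
Check entry T[0,0,2] = 1: (1)·(1)·(1) + (0)·(3)·(0) = 1.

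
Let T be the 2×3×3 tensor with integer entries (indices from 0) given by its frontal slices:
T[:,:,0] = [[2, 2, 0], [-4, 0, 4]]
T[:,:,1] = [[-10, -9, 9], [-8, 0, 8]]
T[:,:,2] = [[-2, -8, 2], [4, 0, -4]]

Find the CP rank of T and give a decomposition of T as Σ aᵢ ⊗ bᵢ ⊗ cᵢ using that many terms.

Lower bound: the mode-2 unfolding of T (rows indexed by j, columns by (i,k) = (0,0), (0,1), (0,2), (1,0), (1,1), (1,2)) is [[2, -10, -2, -4, -8, 4], [2, -9, -8, 0, 0, 0], [0, 9, 2, 4, 8, -4]].
There the 3×3 minor on rows j ∈ {0, 1, 2}, columns (i,k) ∈ {(0,0), (0,1), (0,2)} is det [[2, -10, -2], [2, -9, -8], [0, 9, 2]] = 112 ≠ 0, so this unfolding has rank ≥ 3; CP rank is at least every unfolding rank, so rank(T) ≥ 3. (Unfolding ranks only ever bound the CP rank from below — rank(T) can be strictly larger than all of them — so the matching upper bound has to come from an explicit 3-term decomposition.)
Upper bound: T is a sum of 3 rank-1 terms, T = [1, 0] ⊗ [1, 2, -1] ⊗ [0, -4, -4] + [1, 0] ⊗ [2, 1, -1] ⊗ [2, -1, 0] + [1, 2] ⊗ [1, 0, -1] ⊗ [-2, -4, 2] (one valid choice — decompositions are not unique — normalised so each a, b is primitive with positive first nonzero entry; check it by expanding all entries), so rank(T) ≤ 3.
These bounds meet, so rank(T) = 3.

rank(T) = 3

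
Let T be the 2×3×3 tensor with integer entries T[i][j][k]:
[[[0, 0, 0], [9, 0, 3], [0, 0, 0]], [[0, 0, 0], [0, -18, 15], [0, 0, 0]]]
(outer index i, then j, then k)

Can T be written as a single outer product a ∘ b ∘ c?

The mode-1 unfolding of T (rows indexed by i, columns by (j,k) = (0,0), (0,1), (0,2), (1,0), (1,1), (1,2), (2,0), (2,1), (2,2)) is [[0, 0, 0, 9, 0, 3, 0, 0, 0], [0, 0, 0, 0, -18, 15, 0, 0, 0]].
There the 2×2 minor on rows i ∈ {0, 1}, columns (j,k) ∈ {(1,0), (1,1)} is det [[9, 0], [0, -18]] = -162 ≠ 0, so this unfolding has rank ≥ 2; CP rank is at least every unfolding rank, so rank(T) ≥ 2.
In particular rank(T) ≥ 2 > 1, so T is not rank-1.

No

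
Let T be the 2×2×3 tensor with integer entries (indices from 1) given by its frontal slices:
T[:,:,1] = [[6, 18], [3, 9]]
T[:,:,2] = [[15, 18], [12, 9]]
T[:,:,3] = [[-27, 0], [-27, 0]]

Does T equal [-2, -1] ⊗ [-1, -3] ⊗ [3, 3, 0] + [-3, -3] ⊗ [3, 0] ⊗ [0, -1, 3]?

Reconstruct entrywise from the claimed factors. For example, T[1,2,3] = 0 and Σₗ aₗ[1]bₗ[2]cₗ[3] = (-2)·(-3)·(0) + (-3)·(0)·(3) = 0; checking all 12 entries, every one matches. The claim holds.

Yes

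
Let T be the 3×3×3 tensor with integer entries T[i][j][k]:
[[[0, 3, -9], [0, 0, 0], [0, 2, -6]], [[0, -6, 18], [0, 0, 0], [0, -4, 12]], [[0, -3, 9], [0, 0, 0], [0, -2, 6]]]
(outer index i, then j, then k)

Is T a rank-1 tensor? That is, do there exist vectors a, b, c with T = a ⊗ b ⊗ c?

Yes

If T = a ⊗ b ⊗ c then every fibre of T is a multiple of the corresponding factor, so read the factors off the fibres through the nonzero entry T[0,0,1] = 3.
The mode-1 fibre T[:,0,1] = [3, -6, -3] gives a = [1, -2, -1] (primitive direction); the mode-2 fibre T[0,:,1] = [3, 0, 2] gives b = [3, 0, 2]; then c[k] = T[0,0,k] / (a[0]·b[0]) = [0, 3, -9] / 3 = [0, 1, -3].
Expanding [1, -2, -1] ⊗ [3, 0, 2] ⊗ [0, 1, -3] reproduces all 27 entries of T, so T = [1, -2, -1] ⊗ [3, 0, 2] ⊗ [0, 1, -3] and rank(T) ≤ 1.
Equivalently every frontal slice T[:,:,k] is c[k] times the rank-1 matrix [1, -2, -1] ⊗ [3, 0, 2]. So T has rank 1 (it is nonzero).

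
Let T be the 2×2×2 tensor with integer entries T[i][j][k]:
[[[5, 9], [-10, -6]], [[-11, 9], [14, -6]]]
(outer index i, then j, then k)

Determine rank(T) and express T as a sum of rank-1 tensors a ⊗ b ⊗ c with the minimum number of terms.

rank(T) = 2

Lower bound: the mode-2 unfolding of T (rows indexed by j, columns by (i,k) = (0,0), (0,1), (1,0), (1,1)) is [[5, 9, -11, 9], [-10, -6, 14, -6]].
There the 2×2 minor on rows j ∈ {0, 1}, columns (i,k) ∈ {(0,0), (0,1)} is det [[5, 9], [-10, -6]] = 60 ≠ 0, so this unfolding has rank ≥ 2; CP rank is at least every unfolding rank, so rank(T) ≥ 2. (Unfolding ranks only ever bound the CP rank from below — rank(T) can be strictly larger than all of them — so the matching upper bound has to come from an explicit 2-term decomposition.)
Upper bound — finding two terms. Write S_k = T[:,:,k] for the frontal slices: S₀ = [[5, -10], [-11, 14]], S₁ = [[9, -6], [9, -6]].
If T = a₁ ⊗ b₁ ⊗ c₁ + a₂ ⊗ b₂ ⊗ c₂ then each S_k = c₁[k]·a₁b₁ᵀ + c₂[k]·a₂b₂ᵀ. S₀ and S₁ are linearly independent, so a₁b₁ᵀ and a₂b₂ᵀ must span the same plane of matrices: they are the rank-1 matrices of the form x·S₀ + y·S₁.
det(x·S₀ + y·S₁) is −40·x² + 120·xy = (-40)·(x − 3·y)(x), vanishing at (x:y) = (3:1) and (0:1).
M₁ = 3·S₀ + S₁ = [[24, -36], [-24, 36]] = 12·[1, -1][2, -3]ᵀ and M₂ = S₁ = [[9, -6], [9, -6]] = 3·[1, 1][3, -2]ᵀ, so take a₁ = [1, -1], b₁ = [2, -3], a₂ = [1, 1], b₂ = [3, -2].
Each slice is an integer combination of E₁ = a₁b₁ᵀ and E₂ = a₂b₂ᵀ: S₀ = 4·E₁ − E₂, S₁ = 3·E₂; reading off coefficients, c₁ = [4, 0] and c₂ = [-1, 3].
Hence T = [1, -1] ⊗ [2, -3] ⊗ [4, 0] + [1, 1] ⊗ [3, -2] ⊗ [-1, 3], so rank(T) ≤ 2.
These bounds meet, so rank(T) = 2.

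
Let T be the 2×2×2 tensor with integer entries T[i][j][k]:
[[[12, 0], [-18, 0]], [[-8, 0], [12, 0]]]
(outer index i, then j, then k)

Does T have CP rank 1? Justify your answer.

Yes

If T = a ⊗ b ⊗ c then every fibre of T is a multiple of the corresponding factor, so read the factors off the fibres through the nonzero entry T[0,0,0] = 12.
The mode-1 fibre T[:,0,0] = [12, -8] gives a = (3, -2) (primitive direction); the mode-2 fibre T[0,:,0] = [12, -18] gives b = (2, -3); then c[k] = T[0,0,k] / (a[0]·b[0]) = [12, 0] / 6 = (2, 0).
Expanding (3, -2) ⊗ (2, -3) ⊗ (2, 0) reproduces all 8 entries of T, so T = (3, -2) ⊗ (2, -3) ⊗ (2, 0) and rank(T) ≤ 1.
Equivalently every frontal slice T[:,:,k] is c[k] times the rank-1 matrix (3, -2) ⊗ (2, -3). So T has rank 1 (it is nonzero).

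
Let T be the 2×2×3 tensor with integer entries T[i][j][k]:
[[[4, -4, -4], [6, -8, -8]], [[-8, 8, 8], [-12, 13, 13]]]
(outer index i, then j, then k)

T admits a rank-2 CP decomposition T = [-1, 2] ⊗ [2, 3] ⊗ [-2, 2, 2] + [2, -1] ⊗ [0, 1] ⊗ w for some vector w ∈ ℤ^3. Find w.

w = [0, -1, -1]

Subtract the known terms from T to get the rank-1 residual R = [2, -1] ⊗ [0, 1] ⊗ w, so R[i,j,k] = a[i]·b[j]·w[k]. Pick indices with nonzero a[0]·b[1] = (2)·(1) = 2. Only the fibre through (0,1,·) is needed: R[0,1,:] = T[0,1,:] − Σₗ aₗ[0]bₗ[1]cₗ = [6, -8, -8] − (-1)·(3)·[-2, 2, 2] = [0, -2, -2]. Then w[k] = R[0,1,k] / 2 for each k, giving w = [0, -2, -2] / 2 = [0, -1, -1].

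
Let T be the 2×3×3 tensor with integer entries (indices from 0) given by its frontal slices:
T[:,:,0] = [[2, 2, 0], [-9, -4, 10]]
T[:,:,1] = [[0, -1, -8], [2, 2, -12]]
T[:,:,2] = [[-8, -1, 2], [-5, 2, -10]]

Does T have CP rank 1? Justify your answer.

The mode-3 unfolding of T (rows indexed by k, columns by (i,j) = (0,0), (0,1), (0,2), (1,0), (1,1), (1,2)) is [[2, 2, 0, -9, -4, 10], [0, -1, -8, 2, 2, -12], [-8, -1, 2, -5, 2, -10]].
There the 3×3 minor on rows k ∈ {0, 1, 2}, columns (i,j) ∈ {(0,0), (0,1), (0,2)} is det [[2, 2, 0], [0, -1, -8], [-8, -1, 2]] = 108 ≠ 0, so this unfolding has rank ≥ 3; CP rank is at least every unfolding rank, so rank(T) ≥ 3.
In particular rank(T) ≥ 3 > 1, so T is not rank-1.

No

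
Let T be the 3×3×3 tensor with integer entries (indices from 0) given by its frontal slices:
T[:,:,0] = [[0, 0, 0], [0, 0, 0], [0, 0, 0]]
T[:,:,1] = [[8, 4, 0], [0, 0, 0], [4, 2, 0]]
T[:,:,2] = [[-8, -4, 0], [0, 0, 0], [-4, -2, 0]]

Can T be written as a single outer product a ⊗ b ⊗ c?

If T = a ⊗ b ⊗ c then every fibre of T is a multiple of the corresponding factor, so read the factors off the fibres through the nonzero entry T[0,0,1] = 8.
The mode-1 fibre T[:,0,1] = [8, 0, 4] gives a = [2, 0, 1] (primitive direction); the mode-2 fibre T[0,:,1] = [8, 4, 0] gives b = [2, 1, 0]; then c[k] = T[0,0,k] / (a[0]·b[0]) = [0, 8, -8] / 4 = [0, 2, -2].
Expanding [2, 0, 1] ⊗ [2, 1, 0] ⊗ [0, 2, -2] reproduces all 27 entries of T, so T = [2, 0, 1] ⊗ [2, 1, 0] ⊗ [0, 2, -2] and rank(T) ≤ 1.
Equivalently every frontal slice T[:,:,k] is c[k] times the rank-1 matrix [2, 0, 1] ⊗ [2, 1, 0]. So T has rank 1 (it is nonzero).

Yes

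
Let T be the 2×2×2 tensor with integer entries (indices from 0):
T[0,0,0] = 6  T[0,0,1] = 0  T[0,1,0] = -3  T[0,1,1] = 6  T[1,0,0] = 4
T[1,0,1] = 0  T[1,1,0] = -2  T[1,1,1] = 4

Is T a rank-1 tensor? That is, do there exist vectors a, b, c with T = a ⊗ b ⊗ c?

The mode-2 unfolding of T (rows indexed by j, columns by (i,k) = (0,0), (0,1), (1,0), (1,1)) is [[6, 0, 4, 0], [-3, 6, -2, 4]].
There the 2×2 minor on rows j ∈ {0, 1}, columns (i,k) ∈ {(0,0), (0,1)} is det [[6, 0], [-3, 6]] = 36 ≠ 0, so this unfolding has rank ≥ 2; CP rank is at least every unfolding rank, so rank(T) ≥ 2.
In particular rank(T) ≥ 2 > 1, so T is not rank-1.

No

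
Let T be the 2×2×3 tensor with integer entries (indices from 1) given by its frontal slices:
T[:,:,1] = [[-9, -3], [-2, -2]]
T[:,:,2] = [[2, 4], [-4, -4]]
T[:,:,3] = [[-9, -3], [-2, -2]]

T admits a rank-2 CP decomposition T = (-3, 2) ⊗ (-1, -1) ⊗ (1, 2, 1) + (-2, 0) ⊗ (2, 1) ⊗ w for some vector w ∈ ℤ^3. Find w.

Subtract the known terms from T to get the rank-1 residual R = (-2, 0) ⊗ (2, 1) ⊗ w, so R[i,j,k] = a[i]·b[j]·w[k]. Pick indices with nonzero a[1]·b[1] = (-2)·(2) = -4. Only the fibre through (1,1,·) is needed: R[1,1,:] = T[1,1,:] − Σₗ aₗ[1]bₗ[1]cₗ = [-9, 2, -9] − (-3)·(-1)·(1, 2, 1) = [-12, -4, -12]. Then w[k] = R[1,1,k] / -4 for each k, giving w = [-12, -4, -12] / -4 = (3, 1, 3).

w = (3, 1, 3)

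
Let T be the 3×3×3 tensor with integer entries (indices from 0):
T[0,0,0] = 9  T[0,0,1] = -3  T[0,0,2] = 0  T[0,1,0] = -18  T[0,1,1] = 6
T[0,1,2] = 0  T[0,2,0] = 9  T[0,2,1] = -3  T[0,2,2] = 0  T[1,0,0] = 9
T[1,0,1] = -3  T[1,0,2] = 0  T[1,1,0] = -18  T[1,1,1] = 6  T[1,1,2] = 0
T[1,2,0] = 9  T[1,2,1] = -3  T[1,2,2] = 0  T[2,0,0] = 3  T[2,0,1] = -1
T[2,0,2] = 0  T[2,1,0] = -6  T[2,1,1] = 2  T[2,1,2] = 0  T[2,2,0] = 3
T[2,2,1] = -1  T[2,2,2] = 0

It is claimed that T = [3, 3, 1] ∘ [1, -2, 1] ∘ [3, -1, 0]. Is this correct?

Yes

Reconstruct entrywise from the claimed factors. For example, T[1,1,1] = 6 and Σₗ aₗ[1]bₗ[1]cₗ[1] = (3)·(-2)·(-1) = 6; checking all 27 entries, every one matches. The claim holds.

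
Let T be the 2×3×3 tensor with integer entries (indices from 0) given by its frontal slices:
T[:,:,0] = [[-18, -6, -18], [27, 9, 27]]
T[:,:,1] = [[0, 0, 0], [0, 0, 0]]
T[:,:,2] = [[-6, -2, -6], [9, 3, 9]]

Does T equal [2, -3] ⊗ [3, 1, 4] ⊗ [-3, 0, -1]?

Reconstruct entry (0,2,0) from the claimed factors: Σₗ aₗ[0]bₗ[2]cₗ[0] = (2)·(4)·(-3) = -24, but T[0,2,0] = -18. The claim is false.

No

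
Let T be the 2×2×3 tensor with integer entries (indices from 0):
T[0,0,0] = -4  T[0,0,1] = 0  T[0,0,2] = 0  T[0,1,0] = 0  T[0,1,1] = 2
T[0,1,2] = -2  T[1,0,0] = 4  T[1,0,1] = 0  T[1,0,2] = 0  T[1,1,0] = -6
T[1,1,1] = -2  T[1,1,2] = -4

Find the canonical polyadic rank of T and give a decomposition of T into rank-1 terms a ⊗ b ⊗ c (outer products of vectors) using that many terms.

Lower bound: the mode-3 unfolding of T (rows indexed by k, columns by (i,j) = (0,0), (0,1), (1,0), (1,1)) is [[-4, 0, 4, -6], [0, 2, 0, -2], [0, -2, 0, -4]].
There the 3×3 minor on rows k ∈ {0, 1, 2}, columns (i,j) ∈ {(0,0), (0,1), (1,1)} is det [[-4, 0, -6], [0, 2, -2], [0, -2, -4]] = 48 ≠ 0, so this unfolding has rank ≥ 3; CP rank is at least every unfolding rank, so rank(T) ≥ 3. (Unfolding ranks only ever bound the CP rank from below — rank(T) can be strictly larger than all of them — so the matching upper bound has to come from an explicit 3-term decomposition.)
Upper bound: T is a sum of 3 rank-1 terms, T = [1, -1] ⊗ [0, 1] ⊗ [4, 2, 2] + [1, -1] ⊗ [1, 0] ⊗ [-4, 0, 0] + [2, 1] ⊗ [0, 1] ⊗ [-2, 0, -2] (written with every a and b primitive with positive leading entry and the scale carried by c; CP decompositions are not unique, and this one is verified by expanding entrywise), so rank(T) ≤ 3.
These bounds meet, so rank(T) = 3.

rank(T) = 3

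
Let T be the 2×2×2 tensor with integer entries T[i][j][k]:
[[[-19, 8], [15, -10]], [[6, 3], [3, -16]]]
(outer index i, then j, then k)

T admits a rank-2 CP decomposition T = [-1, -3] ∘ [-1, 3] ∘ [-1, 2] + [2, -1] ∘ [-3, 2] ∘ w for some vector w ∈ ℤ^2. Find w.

w = [3, -1]

Subtract the known terms from T to get the rank-1 residual R = [2, -1] ∘ [-3, 2] ∘ w, so R[i,j,k] = a[i]·b[j]·w[k]. Pick indices with nonzero a[0]·b[0] = (2)·(-3) = -6. Only the fibre through (0,0,·) is needed: R[0,0,:] = T[0,0,:] − Σₗ aₗ[0]bₗ[0]cₗ = [-19, 8] − (-1)·(-1)·[-1, 2] = [-18, 6]. Then w[k] = R[0,0,k] / -6 for each k, giving w = [-18, 6] / -6 = [3, -1].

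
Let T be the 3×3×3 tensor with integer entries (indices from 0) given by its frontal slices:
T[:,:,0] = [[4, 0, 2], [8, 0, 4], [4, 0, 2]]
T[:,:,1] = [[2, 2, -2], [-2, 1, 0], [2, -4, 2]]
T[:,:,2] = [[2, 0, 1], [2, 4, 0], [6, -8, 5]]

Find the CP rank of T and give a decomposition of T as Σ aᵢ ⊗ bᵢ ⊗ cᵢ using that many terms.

Lower bound: the mode-1 unfolding of T (rows indexed by i, columns by (j,k) = (0,0), (0,1), (0,2), (1,0), (1,1), (1,2), (2,0), (2,1), (2,2)) is [[4, 2, 2, 0, 2, 0, 2, -2, 1], [8, -2, 2, 0, 1, 4, 4, 0, 0], [4, 2, 6, 0, -4, -8, 2, 2, 5]].
There the 3×3 minor on rows i ∈ {0, 1, 2}, columns (j,k) ∈ {(0,0), (0,1), (0,2)} is det [[4, 2, 2], [8, -2, 2], [4, 2, 6]] = -96 ≠ 0, so this unfolding has rank ≥ 3; CP rank is at least every unfolding rank, so rank(T) ≥ 3. (Unfolding ranks only ever bound the CP rank from below — rank(T) can be strictly larger than all of them — so the matching upper bound has to come from an explicit 3-term decomposition.)
Upper bound: T is a sum of 3 rank-1 terms, T = [0, 1, -2] ⊗ [1, -2, 1] ⊗ [0, -1, -2] + [1, 2, 1] ⊗ [2, 0, 1] ⊗ [2, 0, 1] + [2, -1, 0] ⊗ [1, 1, -1] ⊗ [0, 1, 0] (written with every a and b primitive with positive leading entry and the scale carried by c; CP decompositions are not unique, and this one is verified by expanding entrywise), so rank(T) ≤ 3.
These bounds meet, so rank(T) = 3.

rank(T) = 3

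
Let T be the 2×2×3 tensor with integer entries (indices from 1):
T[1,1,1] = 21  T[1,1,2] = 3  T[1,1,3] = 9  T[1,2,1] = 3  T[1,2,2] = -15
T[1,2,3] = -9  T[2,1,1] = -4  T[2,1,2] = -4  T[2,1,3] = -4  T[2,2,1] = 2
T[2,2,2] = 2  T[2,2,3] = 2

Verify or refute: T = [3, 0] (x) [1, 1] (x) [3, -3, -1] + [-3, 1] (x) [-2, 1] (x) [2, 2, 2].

Reconstruct entrywise from the claimed factors. For example, T[1,1,1] = 21 and Σₗ aₗ[1]bₗ[1]cₗ[1] = (3)·(1)·(3) + (-3)·(-2)·(2) = 21; checking all 12 entries, every one matches. The claim holds.

Yes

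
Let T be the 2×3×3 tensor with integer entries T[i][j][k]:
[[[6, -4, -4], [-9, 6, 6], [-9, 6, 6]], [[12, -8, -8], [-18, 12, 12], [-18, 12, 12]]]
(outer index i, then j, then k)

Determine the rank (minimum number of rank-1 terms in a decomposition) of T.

Lower bound: T ≠ 0 (e.g. T[0,0,0] = 6), so rank(T) ≥ 1.
Upper bound: if T = a ⊗ b ⊗ c then every fibre of T is a multiple of the corresponding factor, so read the factors off the fibres through the nonzero entry T[0,0,0] = 6.
The mode-1 fibre T[:,0,0] = [6, 12] gives a = [1, 2] (primitive direction); the mode-2 fibre T[0,:,0] = [6, -9, -9] gives b = [2, -3, -3]; then c[k] = T[0,0,k] / (a[0]·b[0]) = [6, -4, -4] / 2 = [3, -2, -2].
Expanding [1, 2] ⊗ [2, -3, -3] ⊗ [3, -2, -2] reproduces all 18 entries of T, so T = [1, 2] ⊗ [2, -3, -3] ⊗ [3, -2, -2] and rank(T) ≤ 1.
These bounds meet, so rank(T) = 1.
Check entry T[1,1,2] = 12: (2)·(-3)·(-2) = 12.

1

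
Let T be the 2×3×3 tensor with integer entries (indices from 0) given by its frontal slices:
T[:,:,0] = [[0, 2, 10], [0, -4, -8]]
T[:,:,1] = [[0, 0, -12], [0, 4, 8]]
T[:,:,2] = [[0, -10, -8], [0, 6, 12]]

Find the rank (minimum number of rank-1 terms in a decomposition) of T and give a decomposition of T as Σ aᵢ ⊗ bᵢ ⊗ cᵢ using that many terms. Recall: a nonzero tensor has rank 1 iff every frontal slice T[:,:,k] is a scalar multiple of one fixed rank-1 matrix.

Lower bound: the mode-1 unfolding of T (rows indexed by i, columns by (j,k) = (0,0), (0,1), (0,2), (1,0), (1,1), (1,2), (2,0), (2,1), (2,2)) is [[0, 0, 0, 2, 0, -10, 10, -12, -8], [0, 0, 0, -4, 4, 6, -8, 8, 12]].
There the 2×2 minor on rows i ∈ {0, 1}, columns (j,k) ∈ {(1,0), (1,1)} is det [[2, 0], [-4, 4]] = 8 ≠ 0, so this unfolding has rank ≥ 2; CP rank is at least every unfolding rank, so rank(T) ≥ 2. (Flattening ranks never certify an upper bound on CP rank; for that we must actually write T with 2 rank-1 terms.)
Upper bound — finding two terms. Write S_k = T[:,:,k] for the frontal slices: S₀ = [[0, 2, 10], [0, -4, -8]], S₁ = [[0, 0, -12], [0, 4, 8]], S₂ = [[0, -10, -8], [0, 6, 12]].
If T = a₁ ⊗ b₁ ⊗ c₁ + a₂ ⊗ b₂ ⊗ c₂ then each S_k = c₁[k]·a₁b₁ᵀ + c₂[k]·a₂b₂ᵀ. S₀ and S₁ are linearly independent, so a₁b₁ᵀ and a₂b₂ᵀ must span the same plane of matrices: they are the rank-1 matrices of the form x·S₀ + y·S₁.
The 2×2 minor of x·S₀ + y·S₁ on rows {0,1}, columns {1,2} is 24·x² − 72·xy + 48·y² = 24·(x − 2·y)(x − y), vanishing at (x:y) = (2:1) and (1:1).
M₁ = 2·S₀ + S₁ = [[0, 4, 8], [0, -4, -8]] = 4·[1, -1][0, 1, 2]ᵀ and M₂ = S₀ + S₁ = [[0, 2, -2], [0, 0, 0]] = 2·[1, 0][0, 1, -1]ᵀ, so take a₁ = [1, -1], b₁ = [0, 1, 2], a₂ = [1, 0], b₂ = [0, 1, -1].
Each slice is an integer combination of E₁ = a₁b₁ᵀ and E₂ = a₂b₂ᵀ: S₀ = 4·E₁ − 2·E₂, S₁ = −4·E₁ + 4·E₂, S₂ = −6·E₁ − 4·E₂; reading off coefficients, c₁ = [4, -4, -6] and c₂ = [-2, 4, -4].
Hence T = [1, -1] ⊗ [0, 1, 2] ⊗ [4, -4, -6] + [1, 0] ⊗ [0, 1, -1] ⊗ [-2, 4, -4], so rank(T) ≤ 2.
These bounds meet, so rank(T) = 2.

rank(T) = 2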